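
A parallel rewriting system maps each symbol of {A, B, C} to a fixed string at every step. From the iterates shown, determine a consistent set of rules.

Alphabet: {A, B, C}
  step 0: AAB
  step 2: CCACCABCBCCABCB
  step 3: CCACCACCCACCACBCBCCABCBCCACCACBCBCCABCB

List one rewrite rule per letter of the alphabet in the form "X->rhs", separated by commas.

  step 2 ⇒ step 3: CCACCABCBCCABCB ⇒ CCA·CCA·C·CCA·CCA·C·BCB·CCA·BCB·CCA·CCA·C·BCB·CCA·BCB
    A ↦ C
    B ↦ BCB
    C ↦ CCA

A->C, B->BCB, C->CCA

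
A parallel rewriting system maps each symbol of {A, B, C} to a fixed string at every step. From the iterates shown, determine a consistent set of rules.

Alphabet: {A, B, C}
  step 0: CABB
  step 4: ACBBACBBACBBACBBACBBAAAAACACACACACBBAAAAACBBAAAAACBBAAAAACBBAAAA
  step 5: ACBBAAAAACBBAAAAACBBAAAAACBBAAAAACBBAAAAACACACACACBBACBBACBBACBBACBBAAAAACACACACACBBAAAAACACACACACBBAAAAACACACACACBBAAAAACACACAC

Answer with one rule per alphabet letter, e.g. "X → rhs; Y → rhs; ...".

A->AC, B->AA, C->BB

  step 4 ⇒ step 5: ACBBACBBACBBACBBACBBAAAAACACACACACBBAAAAACBBAAAAACBBAAAAACBBAAAA ⇒ AC·BB·AA·AA·AC·BB·AA·AA·AC·BB·AA·AA·AC·BB·AA·AA·AC·BB·AA·AA·AC·AC·AC·AC·AC·BB·AC·BB·AC·BB·AC·BB·AC·BB·AA·AA·AC·AC·AC·AC·AC·BB·AA·AA·AC·AC·AC·AC·AC·BB·AA·AA·AC·AC·AC·AC·AC·BB·AA·AA·AC·AC·AC·AC
    A ↦ AC
    B ↦ AA
    C ↦ BB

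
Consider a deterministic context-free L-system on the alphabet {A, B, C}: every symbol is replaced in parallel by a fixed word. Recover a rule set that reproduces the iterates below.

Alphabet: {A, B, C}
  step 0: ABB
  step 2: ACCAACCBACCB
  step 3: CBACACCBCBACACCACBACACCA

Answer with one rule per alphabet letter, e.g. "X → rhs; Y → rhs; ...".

A->CB, B->CA, C->AC

  step 2 ⇒ step 3: ACCAACCBACCB ⇒ CB·AC·AC·CB·CB·AC·AC·CA·CB·AC·AC·CA
    A ↦ CB
    B ↦ CA
    C ↦ AC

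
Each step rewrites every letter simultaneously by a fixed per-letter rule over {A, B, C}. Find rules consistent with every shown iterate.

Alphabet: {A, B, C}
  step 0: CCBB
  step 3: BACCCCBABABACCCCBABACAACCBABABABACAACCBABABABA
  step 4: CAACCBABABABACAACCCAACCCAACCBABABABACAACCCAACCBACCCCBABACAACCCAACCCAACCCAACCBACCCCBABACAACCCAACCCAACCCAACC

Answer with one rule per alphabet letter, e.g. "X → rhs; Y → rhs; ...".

A->CC, B->CAA, C->BA

  step 3 ⇒ step 4: BACCCCBABABACCCCBABACAACCBABABABACAACCBABABABA ⇒ CAA·CC·BA·BA·BA·BA·CAA·CC·CAA·CC·CAA·CC·BA·BA·BA·BA·CAA·CC·CAA·CC·BA·CC·CC·BA·BA·CAA·CC·CAA·CC·CAA·CC·CAA·CC·BA·CC·CC·BA·BA·CAA·CC·CAA·CC·CAA·CC·CAA·CC
    A ↦ CC
    B ↦ CAA
    C ↦ BA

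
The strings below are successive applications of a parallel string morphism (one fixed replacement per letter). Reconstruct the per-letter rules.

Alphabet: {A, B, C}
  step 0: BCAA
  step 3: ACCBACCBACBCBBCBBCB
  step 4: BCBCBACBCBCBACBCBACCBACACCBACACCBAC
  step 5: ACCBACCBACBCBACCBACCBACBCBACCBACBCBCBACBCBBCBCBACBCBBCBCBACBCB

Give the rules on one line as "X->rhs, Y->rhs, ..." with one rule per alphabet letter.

A->B, B->AC, C->CB

  step 4 ⇒ step 5: BCBCBACBCBCBACBCBACCBACACCBACACCBAC ⇒ AC·CB·AC·CB·AC·B·CB·AC·CB·AC·CB·AC·B·CB·AC·CB·AC·B·CB·CB·AC·B·CB·B·CB·CB·AC·B·CB·B·CB·CB·AC·B·CB
    A ↦ B
    B ↦ AC
    C ↦ CB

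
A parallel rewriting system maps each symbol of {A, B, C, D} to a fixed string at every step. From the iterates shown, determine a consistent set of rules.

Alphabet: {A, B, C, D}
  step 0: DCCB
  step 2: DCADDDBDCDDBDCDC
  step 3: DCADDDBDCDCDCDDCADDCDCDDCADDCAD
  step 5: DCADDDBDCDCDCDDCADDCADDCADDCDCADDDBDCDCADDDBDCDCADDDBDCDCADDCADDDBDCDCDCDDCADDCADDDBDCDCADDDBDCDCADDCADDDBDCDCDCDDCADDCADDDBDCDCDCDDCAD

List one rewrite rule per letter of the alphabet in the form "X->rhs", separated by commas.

A->DDB, B->D, C->AD, D->DC

  step 2 ⇒ step 3: DCADDDBDCDDBDCDC ⇒ DC·AD·DDB·DC·DC·DC·D·DC·AD·DC·DC·D·DC·AD·DC·AD
    A ↦ DDB
    B ↦ D
    C ↦ AD
    D ↦ DC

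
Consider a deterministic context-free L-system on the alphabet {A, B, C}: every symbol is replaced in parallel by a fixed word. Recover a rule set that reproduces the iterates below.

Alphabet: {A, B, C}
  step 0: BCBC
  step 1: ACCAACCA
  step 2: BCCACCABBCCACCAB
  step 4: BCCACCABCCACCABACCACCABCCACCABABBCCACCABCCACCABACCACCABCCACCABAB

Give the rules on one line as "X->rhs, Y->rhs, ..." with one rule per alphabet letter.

  step 1 ⇒ step 2: ACCAACCA ⇒ B·CCA·CCA·B·B·CCA·CCA·B
    A ↦ B
    C ↦ CCA
  step 0 ⇒ step 1: BCBC ⇒ A·CCA·A·CCA
    B ↦ A

A->B, B->A, C->CCA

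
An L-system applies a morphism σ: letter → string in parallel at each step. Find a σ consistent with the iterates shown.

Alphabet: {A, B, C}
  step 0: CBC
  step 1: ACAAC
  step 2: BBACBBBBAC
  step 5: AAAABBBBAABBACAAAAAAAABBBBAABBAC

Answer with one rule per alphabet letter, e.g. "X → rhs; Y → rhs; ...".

A->BB, B->A, C->AC

  step 1 ⇒ step 2: ACAAC ⇒ BB·AC·BB·BB·AC
    A ↦ BB
    C ↦ AC
  step 0 ⇒ step 1: CBC ⇒ AC·A·AC
    B ↦ A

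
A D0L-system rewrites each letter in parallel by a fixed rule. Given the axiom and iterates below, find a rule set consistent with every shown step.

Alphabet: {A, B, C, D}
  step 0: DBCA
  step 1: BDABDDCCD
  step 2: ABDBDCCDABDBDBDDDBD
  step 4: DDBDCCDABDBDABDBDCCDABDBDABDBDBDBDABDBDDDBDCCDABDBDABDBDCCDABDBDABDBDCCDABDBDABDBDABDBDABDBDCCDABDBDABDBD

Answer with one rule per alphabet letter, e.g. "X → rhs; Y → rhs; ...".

  step 1 ⇒ step 2: BDABDDCCD ⇒ ABD·BD·CCD·ABD·BD·BD·D·D·BD
    A ↦ CCD
    B ↦ ABD
    C ↦ D
    D ↦ BD

A->CCD, B->ABD, C->D, D->BD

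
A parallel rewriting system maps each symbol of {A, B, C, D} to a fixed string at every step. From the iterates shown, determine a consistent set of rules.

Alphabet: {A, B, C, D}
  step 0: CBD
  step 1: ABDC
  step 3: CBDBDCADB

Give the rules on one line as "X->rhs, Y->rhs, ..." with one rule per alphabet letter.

A->DB, B->BD, C->A, D->C

  step 0 ⇒ step 1: CBD ⇒ A·BD·C
    B ↦ BD
    C ↦ A
    D ↦ C
    A ↦ DB  (constrained at step 1)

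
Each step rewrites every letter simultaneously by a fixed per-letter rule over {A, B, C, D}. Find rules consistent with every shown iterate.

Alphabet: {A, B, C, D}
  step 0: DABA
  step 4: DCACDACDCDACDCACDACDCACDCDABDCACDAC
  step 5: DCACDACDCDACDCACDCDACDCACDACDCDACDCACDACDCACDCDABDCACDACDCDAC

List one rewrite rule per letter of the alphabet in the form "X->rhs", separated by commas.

A->D, B->AB, C->AC, D->DC

  step 4 ⇒ step 5: DCACDACDCDACDCACDACDCACDCDABDCACDAC ⇒ DC·AC·D·AC·DC·D·AC·DC·AC·DC·D·AC·DC·AC·D·AC·DC·D·AC·DC·AC·D·AC·DC·AC·DC·D·AB·DC·AC·D·AC·DC·D·AC
    A ↦ D
    B ↦ AB
    C ↦ AC
    D ↦ DC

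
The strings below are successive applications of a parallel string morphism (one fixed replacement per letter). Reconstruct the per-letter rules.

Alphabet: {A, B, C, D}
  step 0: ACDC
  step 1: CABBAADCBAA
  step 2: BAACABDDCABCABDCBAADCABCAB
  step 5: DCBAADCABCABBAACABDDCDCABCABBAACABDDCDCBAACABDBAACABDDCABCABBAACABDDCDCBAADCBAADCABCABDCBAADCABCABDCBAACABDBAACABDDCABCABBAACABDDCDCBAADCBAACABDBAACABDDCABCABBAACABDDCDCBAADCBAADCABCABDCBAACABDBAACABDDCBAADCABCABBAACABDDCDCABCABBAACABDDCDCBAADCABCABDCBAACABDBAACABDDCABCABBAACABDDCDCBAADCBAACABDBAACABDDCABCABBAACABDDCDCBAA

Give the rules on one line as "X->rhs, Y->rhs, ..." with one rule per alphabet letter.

  step 1 ⇒ step 2: CABBAADCBAA ⇒ BAA·CAB·D·D·CAB·CAB·DC·BAA·D·CAB·CAB
    A ↦ CAB
    B ↦ D
    C ↦ BAA
    D ↦ DC

A->CAB, B->D, C->BAA, D->DC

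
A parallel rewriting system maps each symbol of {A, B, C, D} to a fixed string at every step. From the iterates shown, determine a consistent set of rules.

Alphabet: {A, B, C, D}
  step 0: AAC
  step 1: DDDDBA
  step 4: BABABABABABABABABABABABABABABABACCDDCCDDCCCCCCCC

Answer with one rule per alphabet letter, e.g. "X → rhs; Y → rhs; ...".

A->DD, B->CC, C->BA, D->BB

  step 0 ⇒ step 1: AAC ⇒ DD·DD·BA
    A ↦ DD
    C ↦ BA
    B ↦ CC  (constrained at step 1)
    D ↦ BB  (constrained at step 1)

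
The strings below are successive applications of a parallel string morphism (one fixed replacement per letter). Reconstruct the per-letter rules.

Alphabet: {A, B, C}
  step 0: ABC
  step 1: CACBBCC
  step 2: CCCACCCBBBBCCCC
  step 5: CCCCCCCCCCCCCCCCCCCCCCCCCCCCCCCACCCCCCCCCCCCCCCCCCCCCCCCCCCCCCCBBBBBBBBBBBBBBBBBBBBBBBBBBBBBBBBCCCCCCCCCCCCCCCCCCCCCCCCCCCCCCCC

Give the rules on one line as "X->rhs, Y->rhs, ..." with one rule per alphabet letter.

A->CAC, B->BB, C->CC

  step 1 ⇒ step 2: CACBBCC ⇒ CC·CAC·CC·BB·BB·CC·CC
    A ↦ CAC
    B ↦ BB
    C ↦ CC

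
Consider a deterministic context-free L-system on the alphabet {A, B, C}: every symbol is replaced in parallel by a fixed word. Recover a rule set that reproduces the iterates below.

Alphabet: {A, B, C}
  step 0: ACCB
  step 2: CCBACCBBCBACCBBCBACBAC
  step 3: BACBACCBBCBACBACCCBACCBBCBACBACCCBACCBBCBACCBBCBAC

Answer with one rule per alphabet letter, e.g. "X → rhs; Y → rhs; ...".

  step 2 ⇒ step 3: CCBACCBBCBACCBBCBACBAC ⇒ BAC·BAC·C·BBC·BAC·BAC·C·C·BAC·C·BBC·BAC·BAC·C·C·BAC·C·BBC·BAC·C·BBC·BAC
    A ↦ BBC
    B ↦ C
    C ↦ BAC

A->BBC, B->C, C->BAC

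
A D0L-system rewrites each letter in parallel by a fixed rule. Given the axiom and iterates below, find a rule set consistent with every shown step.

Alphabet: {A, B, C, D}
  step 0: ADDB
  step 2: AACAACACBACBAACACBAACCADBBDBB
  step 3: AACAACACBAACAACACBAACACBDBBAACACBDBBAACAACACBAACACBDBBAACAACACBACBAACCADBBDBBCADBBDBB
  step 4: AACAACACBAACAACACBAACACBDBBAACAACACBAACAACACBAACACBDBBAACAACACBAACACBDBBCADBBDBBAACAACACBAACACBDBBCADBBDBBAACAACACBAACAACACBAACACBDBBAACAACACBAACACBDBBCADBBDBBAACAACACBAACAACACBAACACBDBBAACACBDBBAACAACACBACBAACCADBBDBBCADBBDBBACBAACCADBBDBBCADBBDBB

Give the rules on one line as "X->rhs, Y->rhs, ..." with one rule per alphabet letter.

  step 3 ⇒ step 4: AACAACACBAACAACACBAACACBDBBAACACBDBBAACAACACBAACACBDBBAACAACACBACBAACCADBBDBBCADBBDBB ⇒ AAC·AAC·ACB·AAC·AAC·ACB·AAC·ACB·DBB·AAC·AAC·ACB·AAC·AAC·ACB·AAC·ACB·DBB·AAC·AAC·ACB·AAC·ACB·DBB·CA·DBB·DBB·AAC·AAC·ACB·AAC·ACB·DBB·CA·DBB·DBB·AAC·AAC·ACB·AAC·AAC·ACB·AAC·ACB·DBB·AAC·AAC·ACB·AAC·ACB·DBB·CA·DBB·DBB·AAC·AAC·ACB·AAC·AAC·ACB·AAC·ACB·DBB·AAC·ACB·DBB·AAC·AAC·ACB·ACB·AAC·CA·DBB·DBB·CA·DBB·DBB·ACB·AAC·CA·DBB·DBB·CA·DBB·DBB
    A ↦ AAC
    B ↦ DBB
    C ↦ ACB
    D ↦ CA

A->AAC, B->DBB, C->ACB, D->CA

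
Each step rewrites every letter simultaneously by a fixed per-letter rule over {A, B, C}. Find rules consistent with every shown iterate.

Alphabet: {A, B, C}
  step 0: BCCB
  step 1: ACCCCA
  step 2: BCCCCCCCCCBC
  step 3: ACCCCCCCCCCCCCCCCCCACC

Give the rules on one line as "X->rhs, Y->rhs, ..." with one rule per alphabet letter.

A->BC, B->A, C->CC

  step 2 ⇒ step 3: BCCCCCCCCCBC ⇒ A·CC·CC·CC·CC·CC·CC·CC·CC·CC·A·CC
    B ↦ A
    C ↦ CC
  step 1 ⇒ step 2: ACCCCA ⇒ BC·CC·CC·CC·CC·BC
    A ↦ BC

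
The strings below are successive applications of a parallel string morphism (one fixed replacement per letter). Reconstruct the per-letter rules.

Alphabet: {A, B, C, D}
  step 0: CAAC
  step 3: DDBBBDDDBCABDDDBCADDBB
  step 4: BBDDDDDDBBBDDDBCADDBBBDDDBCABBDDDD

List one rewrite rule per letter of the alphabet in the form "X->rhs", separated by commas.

  step 3 ⇒ step 4: DDBBBDDDBCABDDDBCADDBB ⇒ B·B·DD·DD·DD·B·B·B·DD·DB·CA·DD·B·B·B·DD·DB·CA·B·B·DD·DD
    A ↦ CA
    B ↦ DD
    C ↦ DB
    D ↦ B

A->CA, B->DD, C->DB, D->B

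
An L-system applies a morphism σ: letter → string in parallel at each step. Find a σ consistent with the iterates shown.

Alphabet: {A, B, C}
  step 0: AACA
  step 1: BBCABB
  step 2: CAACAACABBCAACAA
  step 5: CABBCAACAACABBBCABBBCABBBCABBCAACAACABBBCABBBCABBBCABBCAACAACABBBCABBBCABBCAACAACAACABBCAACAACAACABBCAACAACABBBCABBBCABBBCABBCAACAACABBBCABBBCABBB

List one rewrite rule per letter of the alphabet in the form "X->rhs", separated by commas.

  step 1 ⇒ step 2: BBCABB ⇒ CAA·CAA·CAB·B·CAA·CAA
    A ↦ B
    B ↦ CAA
    C ↦ CAB

A->B, B->CAA, C->CAB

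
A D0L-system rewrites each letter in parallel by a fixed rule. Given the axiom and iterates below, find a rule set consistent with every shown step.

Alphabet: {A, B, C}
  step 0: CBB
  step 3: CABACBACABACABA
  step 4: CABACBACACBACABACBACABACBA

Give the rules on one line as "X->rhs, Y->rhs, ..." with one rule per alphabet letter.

  step 3 ⇒ step 4: CABACBACABACABA ⇒ CA·BA·C·BA·CA·C·BA·CA·BA·C·BA·CA·BA·C·BA
    A ↦ BA
    B ↦ C
    C ↦ CA

A->BA, B->C, C->CA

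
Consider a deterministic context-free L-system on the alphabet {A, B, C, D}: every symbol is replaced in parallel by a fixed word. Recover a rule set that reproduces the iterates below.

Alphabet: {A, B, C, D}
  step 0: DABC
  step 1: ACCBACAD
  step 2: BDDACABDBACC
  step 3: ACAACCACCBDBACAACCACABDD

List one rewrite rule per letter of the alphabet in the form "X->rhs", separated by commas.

  step 2 ⇒ step 3: BDDACABDBACC ⇒ ACA·ACC·ACC·B·D·B·ACA·ACC·ACA·B·D·D
    A ↦ B
    B ↦ ACA
    C ↦ D
    D ↦ ACC

A->B, B->ACA, C->D, D->ACC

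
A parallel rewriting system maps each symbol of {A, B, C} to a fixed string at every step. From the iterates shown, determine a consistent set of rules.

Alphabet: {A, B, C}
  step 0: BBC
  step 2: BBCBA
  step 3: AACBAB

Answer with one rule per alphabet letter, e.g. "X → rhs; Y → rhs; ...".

  step 2 ⇒ step 3: BBCBA ⇒ A·A·CB·A·B
    A ↦ B
    B ↦ A
    C ↦ CB

A->B, B->A, C->CB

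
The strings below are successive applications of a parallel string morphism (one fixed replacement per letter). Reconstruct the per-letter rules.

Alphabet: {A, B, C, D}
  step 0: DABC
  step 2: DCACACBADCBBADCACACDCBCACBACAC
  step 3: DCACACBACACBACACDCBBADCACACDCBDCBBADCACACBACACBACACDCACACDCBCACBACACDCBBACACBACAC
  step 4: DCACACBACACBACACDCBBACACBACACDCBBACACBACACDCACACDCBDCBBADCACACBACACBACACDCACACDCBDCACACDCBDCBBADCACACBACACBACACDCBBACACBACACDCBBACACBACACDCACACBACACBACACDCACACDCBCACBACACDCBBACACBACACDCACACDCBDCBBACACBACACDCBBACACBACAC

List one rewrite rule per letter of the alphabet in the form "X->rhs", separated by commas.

  step 3 ⇒ step 4: DCACACBACACBACACDCBBADCACACDCBDCBBADCACACBACACBACACDCACACDCBCACBACACDCBBACACBACAC ⇒ DCA·CAC·BA·CAC·BA·CAC·DCB·BA·CAC·BA·CAC·DCB·BA·CAC·BA·CAC·DCA·CAC·DCB·DCB·BA·DCA·CAC·BA·CAC·BA·CAC·DCA·CAC·DCB·DCA·CAC·DCB·DCB·BA·DCA·CAC·BA·CAC·BA·CAC·DCB·BA·CAC·BA·CAC·DCB·BA·CAC·BA·CAC·DCA·CAC·BA·CAC·BA·CAC·DCA·CAC·DCB·CAC·BA·CAC·DCB·BA·CAC·BA·CAC·DCA·CAC·DCB·DCB·BA·CAC·BA·CAC·DCB·BA·CAC·BA·CAC
    A ↦ BA
    B ↦ DCB
    C ↦ CAC
    D ↦ DCA

A->BA, B->DCB, C->CAC, D->DCA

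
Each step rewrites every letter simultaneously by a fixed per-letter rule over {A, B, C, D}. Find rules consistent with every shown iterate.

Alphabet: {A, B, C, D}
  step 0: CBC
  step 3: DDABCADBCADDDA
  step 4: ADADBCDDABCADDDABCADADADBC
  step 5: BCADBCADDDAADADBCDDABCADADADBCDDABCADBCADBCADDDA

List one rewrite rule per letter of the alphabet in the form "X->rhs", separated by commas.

  step 4 ⇒ step 5: ADADBCDDABCADDDABCADADADBC ⇒ BC·AD·BC·AD·DD·A·AD·AD·BC·DD·A·BC·AD·AD·AD·BC·DD·A·BC·AD·BC·AD·BC·AD·DD·A
    A ↦ BC
    B ↦ DD
    C ↦ A
    D ↦ AD

A->BC, B->DD, C->A, D->AD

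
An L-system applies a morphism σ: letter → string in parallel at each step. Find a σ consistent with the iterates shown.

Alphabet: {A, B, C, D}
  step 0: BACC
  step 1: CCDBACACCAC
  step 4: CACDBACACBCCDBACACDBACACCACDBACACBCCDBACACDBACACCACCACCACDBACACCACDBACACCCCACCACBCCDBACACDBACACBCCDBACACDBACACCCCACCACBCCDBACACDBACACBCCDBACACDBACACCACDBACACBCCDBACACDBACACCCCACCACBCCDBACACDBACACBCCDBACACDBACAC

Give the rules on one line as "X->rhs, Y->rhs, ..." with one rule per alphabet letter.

  step 0 ⇒ step 1: BACC ⇒ CC·DBA·CAC·CAC
    A ↦ DBA
    B ↦ CC
    C ↦ CAC
    D ↦ B  (constrained at step 1)

A->DBA, B->CC, C->CAC, D->B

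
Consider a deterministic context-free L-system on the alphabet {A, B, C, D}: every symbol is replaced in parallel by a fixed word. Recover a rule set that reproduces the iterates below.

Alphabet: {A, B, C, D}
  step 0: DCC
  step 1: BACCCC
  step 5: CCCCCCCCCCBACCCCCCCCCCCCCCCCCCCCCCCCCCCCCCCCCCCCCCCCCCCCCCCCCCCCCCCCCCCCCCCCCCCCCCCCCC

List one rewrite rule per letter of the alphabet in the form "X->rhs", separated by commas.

  step 0 ⇒ step 1: DCC ⇒ BA·CC·CC
    C ↦ CC
    D ↦ BA
    A ↦ C  (constrained at step 1)
    B ↦ CD  (constrained at step 1)

A->C, B->CD, C->CC, D->BA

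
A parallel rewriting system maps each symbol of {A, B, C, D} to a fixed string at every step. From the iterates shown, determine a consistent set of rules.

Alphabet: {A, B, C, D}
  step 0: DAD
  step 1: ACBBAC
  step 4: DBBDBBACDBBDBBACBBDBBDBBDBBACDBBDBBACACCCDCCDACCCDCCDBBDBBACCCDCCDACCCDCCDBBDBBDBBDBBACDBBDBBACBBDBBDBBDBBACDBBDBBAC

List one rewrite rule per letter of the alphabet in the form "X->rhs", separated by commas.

A->BB, B->CCD, C->DBB, D->AC

  step 0 ⇒ step 1: DAD ⇒ AC·BB·AC
    A ↦ BB
    D ↦ AC
    B ↦ CCD  (constrained at step 1)
    C ↦ DBB  (constrained at step 1)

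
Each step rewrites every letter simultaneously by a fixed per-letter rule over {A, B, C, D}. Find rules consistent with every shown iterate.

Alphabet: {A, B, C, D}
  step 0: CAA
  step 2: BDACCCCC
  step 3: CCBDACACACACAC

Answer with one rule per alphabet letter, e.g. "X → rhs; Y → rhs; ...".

  step 2 ⇒ step 3: BDACCCCC ⇒ C·C·BD·AC·AC·AC·AC·AC
    A ↦ BD
    B ↦ C
    C ↦ AC
    D ↦ C

A->BD, B->C, C->AC, D->C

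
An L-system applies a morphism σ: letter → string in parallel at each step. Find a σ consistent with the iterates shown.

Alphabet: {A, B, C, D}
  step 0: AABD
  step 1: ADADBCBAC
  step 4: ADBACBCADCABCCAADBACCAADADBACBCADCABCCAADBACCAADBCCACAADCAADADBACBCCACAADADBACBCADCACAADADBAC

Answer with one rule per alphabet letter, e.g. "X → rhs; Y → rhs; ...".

  step 0 ⇒ step 1: AABD ⇒ AD·AD·BC·BAC
    A ↦ AD
    B ↦ BC
    D ↦ BAC
    C ↦ CA  (constrained at step 1)

A->AD, B->BC, C->CA, D->BAC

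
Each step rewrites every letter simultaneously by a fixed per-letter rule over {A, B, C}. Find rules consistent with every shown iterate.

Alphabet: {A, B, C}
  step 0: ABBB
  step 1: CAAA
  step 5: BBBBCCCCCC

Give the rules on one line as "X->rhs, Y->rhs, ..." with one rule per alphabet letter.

A->C, B->A, C->BB

  step 0 ⇒ step 1: ABBB ⇒ C·A·A·A
    A ↦ C
    B ↦ A
    C ↦ BB  (constrained at step 1)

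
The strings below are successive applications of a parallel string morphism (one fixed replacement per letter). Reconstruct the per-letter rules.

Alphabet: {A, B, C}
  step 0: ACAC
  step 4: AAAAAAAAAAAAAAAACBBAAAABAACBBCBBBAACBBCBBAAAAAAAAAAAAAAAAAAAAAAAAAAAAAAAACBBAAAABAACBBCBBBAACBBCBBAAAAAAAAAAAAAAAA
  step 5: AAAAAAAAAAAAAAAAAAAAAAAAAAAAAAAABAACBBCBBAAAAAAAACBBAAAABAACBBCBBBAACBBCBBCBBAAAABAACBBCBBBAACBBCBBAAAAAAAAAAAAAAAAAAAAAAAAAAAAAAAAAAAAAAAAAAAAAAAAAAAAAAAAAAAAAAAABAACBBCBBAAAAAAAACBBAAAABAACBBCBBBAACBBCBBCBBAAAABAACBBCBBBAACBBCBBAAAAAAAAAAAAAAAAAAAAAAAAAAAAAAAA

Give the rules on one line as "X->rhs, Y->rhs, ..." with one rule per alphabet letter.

  step 4 ⇒ step 5: AAAAAAAAAAAAAAAACBBAAAABAACBBCBBBAACBBCBBAAAAAAAAAAAAAAAAAAAAAAAAAAAAAAAACBBAAAABAACBBCBBBAACBBCBBAAAAAAAAAAAAAAAA ⇒ AA·AA·AA·AA·AA·AA·AA·AA·AA·AA·AA·AA·AA·AA·AA·AA·BAA·CBB·CBB·AA·AA·AA·AA·CBB·AA·AA·BAA·CBB·CBB·BAA·CBB·CBB·CBB·AA·AA·BAA·CBB·CBB·BAA·CBB·CBB·AA·AA·AA·AA·AA·AA·AA·AA·AA·AA·AA·AA·AA·AA·AA·AA·AA·AA·AA·AA·AA·AA·AA·AA·AA·AA·AA·AA·AA·AA·AA·AA·BAA·CBB·CBB·AA·AA·AA·AA·CBB·AA·AA·BAA·CBB·CBB·BAA·CBB·CBB·CBB·AA·AA·BAA·CBB·CBB·BAA·CBB·CBB·AA·AA·AA·AA·AA·AA·AA·AA·AA·AA·AA·AA·AA·AA·AA·AA
    A ↦ AA
    B ↦ CBB
    C ↦ BAA

A->AA, B->CBB, C->BAA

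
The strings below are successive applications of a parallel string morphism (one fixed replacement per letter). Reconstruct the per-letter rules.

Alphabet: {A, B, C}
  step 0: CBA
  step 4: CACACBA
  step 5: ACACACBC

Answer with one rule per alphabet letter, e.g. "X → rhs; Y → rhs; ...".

  step 4 ⇒ step 5: CACACBA ⇒ A·C·A·C·A·CB·C
    A ↦ C
    B ↦ CB
    C ↦ A

A->C, B->CB, C->A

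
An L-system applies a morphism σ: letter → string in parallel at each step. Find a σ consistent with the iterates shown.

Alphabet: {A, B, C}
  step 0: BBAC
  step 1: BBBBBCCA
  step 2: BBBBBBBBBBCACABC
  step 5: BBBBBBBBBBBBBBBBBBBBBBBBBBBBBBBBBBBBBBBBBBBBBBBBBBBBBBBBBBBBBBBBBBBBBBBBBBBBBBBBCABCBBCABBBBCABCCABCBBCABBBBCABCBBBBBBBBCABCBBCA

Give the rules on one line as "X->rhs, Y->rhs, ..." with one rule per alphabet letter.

A->BC, B->BB, C->CA

  step 1 ⇒ step 2: BBBBBCCA ⇒ BB·BB·BB·BB·BB·CA·CA·BC
    A ↦ BC
    B ↦ BB
    C ↦ CA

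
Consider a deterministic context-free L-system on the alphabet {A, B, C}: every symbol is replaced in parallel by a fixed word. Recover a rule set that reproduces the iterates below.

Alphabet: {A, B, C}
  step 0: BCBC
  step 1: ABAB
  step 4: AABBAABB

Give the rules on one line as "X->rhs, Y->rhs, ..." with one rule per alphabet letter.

A->CC, B->A, C->B

  step 0 ⇒ step 1: BCBC ⇒ A·B·A·B
    B ↦ A
    C ↦ B
    A ↦ CC  (constrained at step 1)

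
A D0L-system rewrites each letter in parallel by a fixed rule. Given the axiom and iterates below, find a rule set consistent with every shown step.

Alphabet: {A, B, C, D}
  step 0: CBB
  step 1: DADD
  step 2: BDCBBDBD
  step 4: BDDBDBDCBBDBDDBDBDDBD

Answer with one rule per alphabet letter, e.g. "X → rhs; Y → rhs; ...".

  step 1 ⇒ step 2: DADD ⇒ BD·CB·BD·BD
    A ↦ CB
    D ↦ BD
  step 0 ⇒ step 1: CBB ⇒ DA·D·D
    B ↦ D
  step 0 ⇒ step 1: CBB ⇒ DA·D·D
    C ↦ DA

A->CB, B->D, C->DA, D->BD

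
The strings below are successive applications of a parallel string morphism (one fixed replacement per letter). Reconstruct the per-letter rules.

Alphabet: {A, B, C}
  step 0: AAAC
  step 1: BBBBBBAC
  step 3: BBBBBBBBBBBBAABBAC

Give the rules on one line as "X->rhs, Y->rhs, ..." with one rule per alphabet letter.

A->BB, B->A, C->AC

  step 0 ⇒ step 1: AAAC ⇒ BB·BB·BB·AC
    A ↦ BB
    C ↦ AC
    B ↦ A  (constrained at step 1)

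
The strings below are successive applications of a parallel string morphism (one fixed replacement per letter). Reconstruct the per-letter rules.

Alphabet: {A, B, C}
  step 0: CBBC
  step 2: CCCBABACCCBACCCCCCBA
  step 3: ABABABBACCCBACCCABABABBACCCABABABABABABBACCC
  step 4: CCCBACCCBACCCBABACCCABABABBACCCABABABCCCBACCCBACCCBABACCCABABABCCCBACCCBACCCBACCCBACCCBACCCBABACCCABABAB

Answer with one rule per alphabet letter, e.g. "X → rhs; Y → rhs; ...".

A->CCC, B->BA, C->AB

  step 3 ⇒ step 4: ABABABBACCCBACCCABABABBACCCABABABABABABBACCC ⇒ CCC·BA·CCC·BA·CCC·BA·BA·CCC·AB·AB·AB·BA·CCC·AB·AB·AB·CCC·BA·CCC·BA·CCC·BA·BA·CCC·AB·AB·AB·CCC·BA·CCC·BA·CCC·BA·CCC·BA·CCC·BA·CCC·BA·BA·CCC·AB·AB·AB
    A ↦ CCC
    B ↦ BA
    C ↦ AB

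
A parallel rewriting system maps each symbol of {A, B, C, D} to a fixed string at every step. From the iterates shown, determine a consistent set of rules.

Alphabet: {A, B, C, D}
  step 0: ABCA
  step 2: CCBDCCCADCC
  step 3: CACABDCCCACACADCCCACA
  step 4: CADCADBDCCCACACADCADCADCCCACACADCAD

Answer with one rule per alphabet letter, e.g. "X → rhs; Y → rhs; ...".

A->D, B->BD, C->CA, D->CC

  step 3 ⇒ step 4: CACABDCCCACACADCCCACA ⇒ CA·D·CA·D·BD·CC·CA·CA·CA·D·CA·D·CA·D·CC·CA·CA·CA·D·CA·D
    A ↦ D
    B ↦ BD
    C ↦ CA
    D ↦ CC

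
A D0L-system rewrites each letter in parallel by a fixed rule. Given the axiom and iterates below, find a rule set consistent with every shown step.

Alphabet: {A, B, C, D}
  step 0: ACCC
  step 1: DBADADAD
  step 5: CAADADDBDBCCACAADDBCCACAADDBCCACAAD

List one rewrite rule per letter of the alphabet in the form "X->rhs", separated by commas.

  step 0 ⇒ step 1: ACCC ⇒ DB·AD·AD·AD
    A ↦ DB
    C ↦ AD
    B ↦ A  (constrained at step 1)
    D ↦ C  (constrained at step 1)

A->DB, B->A, C->AD, D->C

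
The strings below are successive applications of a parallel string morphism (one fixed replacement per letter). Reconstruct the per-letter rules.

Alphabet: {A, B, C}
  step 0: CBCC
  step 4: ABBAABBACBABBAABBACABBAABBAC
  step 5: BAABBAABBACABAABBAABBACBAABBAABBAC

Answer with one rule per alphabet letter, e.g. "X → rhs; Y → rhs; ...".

  step 4 ⇒ step 5: ABBAABBACBABBAABBACABBAABBAC ⇒ B·A·A·B·B·A·A·B·BAC·A·B·A·A·B·B·A·A·B·BAC·B·A·A·B·B·A·A·B·BAC
    A ↦ B
    B ↦ A
    C ↦ BAC

A->B, B->A, C->BAC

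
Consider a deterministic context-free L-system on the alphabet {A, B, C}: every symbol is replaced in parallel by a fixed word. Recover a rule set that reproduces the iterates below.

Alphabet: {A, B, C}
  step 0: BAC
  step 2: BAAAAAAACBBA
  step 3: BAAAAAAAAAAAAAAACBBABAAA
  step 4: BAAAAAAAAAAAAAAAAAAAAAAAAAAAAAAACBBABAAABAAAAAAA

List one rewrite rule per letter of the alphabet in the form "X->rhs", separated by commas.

  step 3 ⇒ step 4: BAAAAAAAAAAAAAAACBBABAAA ⇒ BA·AA·AA·AA·AA·AA·AA·AA·AA·AA·AA·AA·AA·AA·AA·AA·CB·BA·BA·AA·BA·AA·AA·AA
    A ↦ AA
    B ↦ BA
    C ↦ CB

A->AA, B->BA, C->CB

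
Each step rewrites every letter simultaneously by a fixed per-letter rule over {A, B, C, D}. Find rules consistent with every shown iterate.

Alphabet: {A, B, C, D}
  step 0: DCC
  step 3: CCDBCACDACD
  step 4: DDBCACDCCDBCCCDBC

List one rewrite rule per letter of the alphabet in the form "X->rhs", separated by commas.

  step 3 ⇒ step 4: CCDBCACDACD ⇒ D·D·BC·AC·D·CC·D·BC·CC·D·BC
    A ↦ CC
    B ↦ AC
    C ↦ D
    D ↦ BC

A->CC, B->AC, C->D, D->BC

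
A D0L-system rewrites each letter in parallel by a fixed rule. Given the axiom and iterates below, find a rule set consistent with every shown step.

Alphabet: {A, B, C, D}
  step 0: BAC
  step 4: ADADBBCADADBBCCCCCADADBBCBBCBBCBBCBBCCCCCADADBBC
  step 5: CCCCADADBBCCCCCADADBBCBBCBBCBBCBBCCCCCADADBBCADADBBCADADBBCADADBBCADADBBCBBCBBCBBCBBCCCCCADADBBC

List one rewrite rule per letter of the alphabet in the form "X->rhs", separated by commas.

A->C, B->AD, C->BBC, D->C

  step 4 ⇒ step 5: ADADBBCADADBBCCCCCADADBBCBBCBBCBBCBBCCCCCADADBBC ⇒ C·C·C·C·AD·AD·BBC·C·C·C·C·AD·AD·BBC·BBC·BBC·BBC·BBC·C·C·C·C·AD·AD·BBC·AD·AD·BBC·AD·AD·BBC·AD·AD·BBC·AD·AD·BBC·BBC·BBC·BBC·BBC·C·C·C·C·AD·AD·BBC
    A ↦ C
    B ↦ AD
    C ↦ BBC
    D ↦ C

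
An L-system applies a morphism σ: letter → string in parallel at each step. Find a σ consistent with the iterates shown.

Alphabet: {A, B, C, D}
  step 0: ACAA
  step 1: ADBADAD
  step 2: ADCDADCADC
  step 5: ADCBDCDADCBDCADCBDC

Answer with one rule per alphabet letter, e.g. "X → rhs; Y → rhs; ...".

  step 1 ⇒ step 2: ADBADAD ⇒ AD·C·D·AD·C·AD·C
    A ↦ AD
    B ↦ D
    D ↦ C
  step 0 ⇒ step 1: ACAA ⇒ AD·B·AD·AD
    C ↦ B

A->AD, B->D, C->B, D->C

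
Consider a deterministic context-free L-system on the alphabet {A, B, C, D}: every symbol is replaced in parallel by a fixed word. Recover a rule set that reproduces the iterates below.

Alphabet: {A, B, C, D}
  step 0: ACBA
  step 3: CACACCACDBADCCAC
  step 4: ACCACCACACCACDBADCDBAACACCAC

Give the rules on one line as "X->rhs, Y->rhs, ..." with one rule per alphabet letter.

A->C, B->D, C->AC, D->DBA

  step 3 ⇒ step 4: CACACCACDBADCCAC ⇒ AC·C·AC·C·AC·AC·C·AC·DBA·D·C·DBA·AC·AC·C·AC
    A ↦ C
    B ↦ D
    C ↦ AC
    D ↦ DBA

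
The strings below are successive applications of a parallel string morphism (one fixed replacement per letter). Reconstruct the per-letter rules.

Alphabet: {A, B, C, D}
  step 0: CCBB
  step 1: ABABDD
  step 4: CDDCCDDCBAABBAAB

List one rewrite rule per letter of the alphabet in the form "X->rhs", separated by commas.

  step 0 ⇒ step 1: CCBB ⇒ AB·AB·D·D
    B ↦ D
    C ↦ AB
    A ↦ C  (constrained at step 1)
    D ↦ BA  (constrained at step 1)

A->C, B->D, C->AB, D->BA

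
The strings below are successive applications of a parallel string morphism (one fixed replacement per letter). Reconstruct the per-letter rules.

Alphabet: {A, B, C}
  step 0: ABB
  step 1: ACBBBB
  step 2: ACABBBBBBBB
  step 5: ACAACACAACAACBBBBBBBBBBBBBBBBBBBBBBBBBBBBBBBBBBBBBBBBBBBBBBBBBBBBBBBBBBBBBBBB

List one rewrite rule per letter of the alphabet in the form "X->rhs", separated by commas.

A->AC, B->BB, C->A

  step 1 ⇒ step 2: ACBBBB ⇒ AC·A·BB·BB·BB·BB
    A ↦ AC
    B ↦ BB
    C ↦ A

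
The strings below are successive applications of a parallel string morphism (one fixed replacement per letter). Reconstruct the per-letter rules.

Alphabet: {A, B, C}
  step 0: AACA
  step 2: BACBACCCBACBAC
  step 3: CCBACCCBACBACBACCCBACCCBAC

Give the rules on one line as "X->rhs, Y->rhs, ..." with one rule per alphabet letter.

A->C, B->C, C->BAC

  step 2 ⇒ step 3: BACBACCCBACBAC ⇒ C·C·BAC·C·C·BAC·BAC·BAC·C·C·BAC·C·C·BAC
    A ↦ C
    B ↦ C
    C ↦ BAC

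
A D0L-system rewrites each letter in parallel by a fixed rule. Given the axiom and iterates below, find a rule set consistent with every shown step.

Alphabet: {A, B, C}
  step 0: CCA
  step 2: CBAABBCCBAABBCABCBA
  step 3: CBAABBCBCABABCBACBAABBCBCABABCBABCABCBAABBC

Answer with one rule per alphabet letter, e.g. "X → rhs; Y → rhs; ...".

  step 2 ⇒ step 3: CBAABBCCBAABBCABCBA ⇒ CBA·AB·BC·BC·AB·AB·CBA·CBA·AB·BC·BC·AB·AB·CBA·BC·AB·CBA·AB·BC
    A ↦ BC
    B ↦ AB
    C ↦ CBA

A->BC, B->AB, C->CBA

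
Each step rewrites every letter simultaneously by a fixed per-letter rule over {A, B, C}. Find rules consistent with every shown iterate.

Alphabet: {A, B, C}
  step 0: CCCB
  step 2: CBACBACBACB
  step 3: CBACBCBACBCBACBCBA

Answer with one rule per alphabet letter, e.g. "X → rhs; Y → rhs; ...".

  step 2 ⇒ step 3: CBACBACBACB ⇒ CB·A·CB·CB·A·CB·CB·A·CB·CB·A
    A ↦ CB
    B ↦ A
    C ↦ CB

A->CB, B->A, C->CB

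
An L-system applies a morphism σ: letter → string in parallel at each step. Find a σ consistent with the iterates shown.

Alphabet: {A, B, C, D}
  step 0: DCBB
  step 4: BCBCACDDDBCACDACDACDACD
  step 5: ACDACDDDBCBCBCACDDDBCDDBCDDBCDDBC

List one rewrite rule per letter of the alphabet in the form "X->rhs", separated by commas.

A->D, B->AC, C->D, D->BC

  step 4 ⇒ step 5: BCBCACDDDBCACDACDACDACD ⇒ AC·D·AC·D·D·D·BC·BC·BC·AC·D·D·D·BC·D·D·BC·D·D·BC·D·D·BC
    A ↦ D
    B ↦ AC
    C ↦ D
    D ↦ BC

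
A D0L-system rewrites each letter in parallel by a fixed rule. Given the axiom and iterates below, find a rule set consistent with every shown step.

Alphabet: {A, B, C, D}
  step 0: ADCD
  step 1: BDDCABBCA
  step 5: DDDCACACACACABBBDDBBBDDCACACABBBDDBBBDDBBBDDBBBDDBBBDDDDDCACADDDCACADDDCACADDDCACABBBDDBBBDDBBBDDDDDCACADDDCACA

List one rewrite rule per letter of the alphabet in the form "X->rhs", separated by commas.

  step 0 ⇒ step 1: ADCD ⇒ BDD·CA·BB·CA
    A ↦ BDD
    C ↦ BB
    D ↦ CA
    B ↦ D  (constrained at step 1)

A->BDD, B->D, C->BB, D->CA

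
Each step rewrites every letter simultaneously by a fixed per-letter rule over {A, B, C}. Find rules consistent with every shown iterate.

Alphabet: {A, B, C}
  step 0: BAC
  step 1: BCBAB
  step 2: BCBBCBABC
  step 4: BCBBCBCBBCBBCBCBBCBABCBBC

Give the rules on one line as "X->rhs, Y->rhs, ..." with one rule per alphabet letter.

  step 1 ⇒ step 2: BCBAB ⇒ BC·B·BC·BA·BC
    A ↦ BA
    B ↦ BC
    C ↦ B

A->BA, B->BC, C->B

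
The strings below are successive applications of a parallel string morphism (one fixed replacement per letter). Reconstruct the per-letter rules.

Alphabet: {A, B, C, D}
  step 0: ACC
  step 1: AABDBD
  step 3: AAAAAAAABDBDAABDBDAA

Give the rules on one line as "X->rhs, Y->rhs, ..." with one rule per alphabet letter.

  step 0 ⇒ step 1: ACC ⇒ AA·BD·BD
    A ↦ AA
    C ↦ BD
    B ↦ CC  (constrained at step 1)
    D ↦ A  (constrained at step 1)

A->AA, B->CC, C->BD, D->A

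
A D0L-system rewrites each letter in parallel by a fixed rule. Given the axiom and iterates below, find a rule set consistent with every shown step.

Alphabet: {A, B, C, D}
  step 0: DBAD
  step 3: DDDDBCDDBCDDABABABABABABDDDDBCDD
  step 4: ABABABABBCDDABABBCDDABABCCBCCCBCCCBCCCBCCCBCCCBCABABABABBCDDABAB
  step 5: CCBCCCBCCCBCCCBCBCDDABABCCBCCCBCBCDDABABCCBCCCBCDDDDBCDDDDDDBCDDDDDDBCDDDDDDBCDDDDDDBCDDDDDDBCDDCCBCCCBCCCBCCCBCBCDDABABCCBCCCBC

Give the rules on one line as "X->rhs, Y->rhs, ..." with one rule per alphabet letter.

  step 4 ⇒ step 5: ABABABABBCDDABABBCDDABABCCBCCCBCCCBCCCBCCCBCCCBCABABABABBCDDABAB ⇒ CC·BC·CC·BC·CC·BC·CC·BC·BC·DD·AB·AB·CC·BC·CC·BC·BC·DD·AB·AB·CC·BC·CC·BC·DD·DD·BC·DD·DD·DD·BC·DD·DD·DD·BC·DD·DD·DD·BC·DD·DD·DD·BC·DD·DD·DD·BC·DD·CC·BC·CC·BC·CC·BC·CC·BC·BC·DD·AB·AB·CC·BC·CC·BC
    A ↦ CC
    B ↦ BC
    C ↦ DD
    D ↦ AB

A->CC, B->BC, C->DD, D->AB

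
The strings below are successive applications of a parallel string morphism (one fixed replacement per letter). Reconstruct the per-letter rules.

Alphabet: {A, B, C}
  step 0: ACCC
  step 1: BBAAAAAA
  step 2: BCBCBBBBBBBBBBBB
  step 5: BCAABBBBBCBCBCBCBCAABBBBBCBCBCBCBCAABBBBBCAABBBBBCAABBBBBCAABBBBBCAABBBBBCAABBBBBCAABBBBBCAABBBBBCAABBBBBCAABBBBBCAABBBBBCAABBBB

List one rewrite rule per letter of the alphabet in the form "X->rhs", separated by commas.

A->BB, B->BC, C->AA

  step 1 ⇒ step 2: BBAAAAAA ⇒ BC·BC·BB·BB·BB·BB·BB·BB
    A ↦ BB
    B ↦ BC
  step 0 ⇒ step 1: ACCC ⇒ BB·AA·AA·AA
    C ↦ AA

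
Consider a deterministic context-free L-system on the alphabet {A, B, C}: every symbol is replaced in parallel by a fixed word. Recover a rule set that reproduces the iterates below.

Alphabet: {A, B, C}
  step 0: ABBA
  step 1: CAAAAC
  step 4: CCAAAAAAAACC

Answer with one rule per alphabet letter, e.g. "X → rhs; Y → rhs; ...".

A->C, B->AA, C->B

  step 0 ⇒ step 1: ABBA ⇒ C·AA·AA·C
    A ↦ C
    B ↦ AA
    C ↦ B  (constrained at step 1)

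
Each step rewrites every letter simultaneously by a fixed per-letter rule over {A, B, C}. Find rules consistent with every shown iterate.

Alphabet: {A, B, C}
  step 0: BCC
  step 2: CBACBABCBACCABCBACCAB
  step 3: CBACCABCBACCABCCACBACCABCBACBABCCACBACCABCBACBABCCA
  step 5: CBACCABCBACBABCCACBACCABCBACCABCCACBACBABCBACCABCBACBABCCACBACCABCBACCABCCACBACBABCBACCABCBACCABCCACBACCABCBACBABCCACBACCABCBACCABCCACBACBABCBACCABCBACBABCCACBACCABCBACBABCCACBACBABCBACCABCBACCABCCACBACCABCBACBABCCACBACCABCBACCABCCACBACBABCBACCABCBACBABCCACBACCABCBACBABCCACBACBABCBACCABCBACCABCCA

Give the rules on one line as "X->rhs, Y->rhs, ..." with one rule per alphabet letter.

A->B, B->CCA, C->CBA

  step 2 ⇒ step 3: CBACBABCBACCABCBACCAB ⇒ CBA·CCA·B·CBA·CCA·B·CCA·CBA·CCA·B·CBA·CBA·B·CCA·CBA·CCA·B·CBA·CBA·B·CCA
    A ↦ B
    B ↦ CCA
    C ↦ CBA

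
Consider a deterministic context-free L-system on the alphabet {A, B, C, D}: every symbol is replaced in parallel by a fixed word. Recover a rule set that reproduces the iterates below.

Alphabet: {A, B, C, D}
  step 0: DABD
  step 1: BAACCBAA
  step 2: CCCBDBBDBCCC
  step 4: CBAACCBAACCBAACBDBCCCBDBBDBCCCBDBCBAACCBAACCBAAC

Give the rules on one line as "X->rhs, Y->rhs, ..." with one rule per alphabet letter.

  step 1 ⇒ step 2: BAACCBAA ⇒ C·C·C·BDB·BDB·C·C·C
    A ↦ C
    B ↦ C
    C ↦ BDB
  step 0 ⇒ step 1: DABD ⇒ BAA·C·C·BAA
    D ↦ BAA

A->C, B->C, C->BDB, D->BAA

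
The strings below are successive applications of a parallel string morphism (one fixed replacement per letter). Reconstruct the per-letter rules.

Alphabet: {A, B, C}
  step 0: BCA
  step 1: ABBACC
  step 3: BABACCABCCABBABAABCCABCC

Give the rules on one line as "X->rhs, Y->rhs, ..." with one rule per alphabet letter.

  step 0 ⇒ step 1: BCA ⇒ AB·BA·CC
    A ↦ CC
    B ↦ AB
    C ↦ BA

A->CC, B->AB, C->BA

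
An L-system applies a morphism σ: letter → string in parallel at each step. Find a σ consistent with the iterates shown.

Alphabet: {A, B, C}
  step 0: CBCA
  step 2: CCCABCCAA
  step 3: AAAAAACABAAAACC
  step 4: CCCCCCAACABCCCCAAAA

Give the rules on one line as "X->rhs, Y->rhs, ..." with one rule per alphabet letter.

  step 3 ⇒ step 4: AAAAAACABAAAACC ⇒ C·C·C·C·C·C·AA·C·AB·C·C·C·C·AA·AA
    A ↦ C
    B ↦ AB
    C ↦ AA

A->C, B->AB, C->AA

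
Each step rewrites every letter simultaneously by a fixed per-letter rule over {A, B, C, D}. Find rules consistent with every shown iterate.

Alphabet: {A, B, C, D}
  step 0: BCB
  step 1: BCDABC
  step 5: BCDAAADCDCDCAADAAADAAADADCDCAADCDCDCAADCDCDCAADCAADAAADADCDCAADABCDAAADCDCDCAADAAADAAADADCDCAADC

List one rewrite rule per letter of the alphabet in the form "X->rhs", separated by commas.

A->DC, B->BC, C->DA, D->AA

  step 0 ⇒ step 1: BCB ⇒ BC·DA·BC
    B ↦ BC
    C ↦ DA
    A ↦ DC  (constrained at step 1)
    D ↦ AA  (constrained at step 1)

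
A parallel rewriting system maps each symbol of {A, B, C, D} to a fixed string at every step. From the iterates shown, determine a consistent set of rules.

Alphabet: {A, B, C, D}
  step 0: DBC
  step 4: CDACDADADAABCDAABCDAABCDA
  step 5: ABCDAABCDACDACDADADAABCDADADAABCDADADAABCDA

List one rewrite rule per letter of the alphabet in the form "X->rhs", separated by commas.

A->DA, B->DA, C->AB, D->C

  step 4 ⇒ step 5: CDACDADADAABCDAABCDAABCDA ⇒ AB·C·DA·AB·C·DA·C·DA·C·DA·DA·DA·AB·C·DA·DA·DA·AB·C·DA·DA·DA·AB·C·DA
    A ↦ DA
    B ↦ DA
    C ↦ AB
    D ↦ C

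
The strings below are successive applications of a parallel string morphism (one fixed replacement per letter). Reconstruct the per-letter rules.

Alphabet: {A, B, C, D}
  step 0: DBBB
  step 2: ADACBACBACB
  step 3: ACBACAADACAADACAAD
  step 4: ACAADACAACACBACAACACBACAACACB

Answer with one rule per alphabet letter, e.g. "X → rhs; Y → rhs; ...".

  step 3 ⇒ step 4: ACBACAADACAADACAAD ⇒ AC·A·AD·AC·A·AC·AC·B·AC·A·AC·AC·B·AC·A·AC·AC·B
    A ↦ AC
    B ↦ AD
    C ↦ A
    D ↦ B

A->AC, B->AD, C->A, D->B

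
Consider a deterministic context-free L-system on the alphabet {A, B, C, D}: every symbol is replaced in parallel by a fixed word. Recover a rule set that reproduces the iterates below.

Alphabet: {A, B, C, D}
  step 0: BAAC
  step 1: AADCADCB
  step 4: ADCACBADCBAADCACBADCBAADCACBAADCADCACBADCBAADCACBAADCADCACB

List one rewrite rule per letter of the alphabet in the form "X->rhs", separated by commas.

  step 0 ⇒ step 1: BAAC ⇒ A·ADC·ADC·B
    A ↦ ADC
    B ↦ A
    C ↦ B
    D ↦ AC  (constrained at step 1)

A->ADC, B->A, C->B, D->AC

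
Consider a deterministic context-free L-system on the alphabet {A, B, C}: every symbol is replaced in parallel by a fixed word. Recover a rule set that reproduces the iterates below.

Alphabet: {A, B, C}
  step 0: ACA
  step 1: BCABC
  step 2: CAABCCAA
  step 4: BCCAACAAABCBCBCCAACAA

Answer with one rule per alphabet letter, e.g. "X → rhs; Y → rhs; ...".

  step 1 ⇒ step 2: BCABC ⇒ CA·A·BC·CA·A
    A ↦ BC
    B ↦ CA
    C ↦ A

A->BC, B->CA, C->A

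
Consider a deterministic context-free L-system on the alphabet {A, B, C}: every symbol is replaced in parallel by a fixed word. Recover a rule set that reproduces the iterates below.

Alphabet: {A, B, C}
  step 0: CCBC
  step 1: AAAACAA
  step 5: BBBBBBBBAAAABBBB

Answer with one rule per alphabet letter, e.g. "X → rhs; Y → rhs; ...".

A->B, B->C, C->AA

  step 0 ⇒ step 1: CCBC ⇒ AA·AA·C·AA
    B ↦ C
    C ↦ AA
    A ↦ B  (constrained at step 1)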